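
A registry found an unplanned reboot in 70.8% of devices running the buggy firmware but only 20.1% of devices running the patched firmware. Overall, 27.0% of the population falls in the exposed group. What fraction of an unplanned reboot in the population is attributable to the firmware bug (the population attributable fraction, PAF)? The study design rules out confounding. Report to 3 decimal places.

p₁ = 0.708, p₀ = 0.201.
Overall risk P(Y=1) = π·p₁ + (1−π)·p₀ = 0.27×0.708 + 0.73×0.201 = 0.33789.
Under exogeneity, PAF = [P(Y=1) − p₀] / P(Y=1).
PAF = (0.33789 − 0.201) / 0.33789 ≈ 0.4051

PAF ≈ 0.405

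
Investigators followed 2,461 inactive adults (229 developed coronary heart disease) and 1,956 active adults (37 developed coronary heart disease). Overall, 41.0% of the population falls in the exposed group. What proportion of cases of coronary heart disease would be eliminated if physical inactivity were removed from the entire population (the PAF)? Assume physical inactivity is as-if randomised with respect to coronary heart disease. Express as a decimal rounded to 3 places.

PAF ≈ 0.616

p₁ = P(outcome | exposed) = 229/2461 = 0.093052
p₀ = P(outcome | unexposed) = 37/1956 = 0.018916
Overall risk P(Y=1) = π·p₁ + (1−π)·p₀ = 0.41×0.093052 + 0.59×0.018916 = 0.049312.
Under exogeneity, PAF = [P(Y=1) − p₀] / P(Y=1).
PAF = (0.049312 − 0.018916) / 0.049312 ≈ 0.6164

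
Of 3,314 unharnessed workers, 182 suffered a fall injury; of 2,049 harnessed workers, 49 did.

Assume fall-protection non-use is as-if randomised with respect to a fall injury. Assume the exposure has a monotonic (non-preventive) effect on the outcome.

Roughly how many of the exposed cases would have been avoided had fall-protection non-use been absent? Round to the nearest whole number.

about 103 cases

p₁ = P(outcome | exposed) = 182/3314 = 0.054919
p₀ = P(outcome | unexposed) = 49/2049 = 0.023914
PN = (p₁ − p₀)/p₁ = (0.054919 − 0.023914) / 0.054919 ≈ 0.56455.
Attributable cases ≈ PN × (exposed cases) = 0.56455 × 182 ≈ 102.75.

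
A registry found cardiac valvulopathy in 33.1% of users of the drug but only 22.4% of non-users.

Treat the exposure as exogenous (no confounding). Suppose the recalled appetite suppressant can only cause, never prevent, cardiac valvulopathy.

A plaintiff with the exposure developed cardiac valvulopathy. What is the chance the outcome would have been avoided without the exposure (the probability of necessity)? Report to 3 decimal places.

p₁ = 0.331, p₀ = 0.224.
Under exogeneity and monotonicity, PN = (p₁ − p₀) / p₁.
PN = (0.331 − 0.224) / 0.331 = 0.107 / 0.331 ≈ 0.3233

PN ≈ 0.323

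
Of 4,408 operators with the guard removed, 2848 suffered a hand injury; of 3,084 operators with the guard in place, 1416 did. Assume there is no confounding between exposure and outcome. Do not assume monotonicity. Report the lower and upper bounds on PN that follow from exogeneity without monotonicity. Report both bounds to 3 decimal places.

p₁ = P(outcome | exposed) = 2848/4408 = 0.6461
p₀ = P(outcome | unexposed) = 1416/3084 = 0.45914
Under exogeneity alone the bounds on PN are max{0,(p₁−p₀)/p₁} ≤ PN ≤ min{1,(1−p₀)/p₁}.
  lower = (p₁ − p₀)/p₁ = 0.18695 / 0.6461 ≈ 0.2894
  upper = min{1, (1 − p₀)/p₁} = 0.54086 / 0.6461 ≈ 0.8371

0.289 ≤ PN ≤ 0.837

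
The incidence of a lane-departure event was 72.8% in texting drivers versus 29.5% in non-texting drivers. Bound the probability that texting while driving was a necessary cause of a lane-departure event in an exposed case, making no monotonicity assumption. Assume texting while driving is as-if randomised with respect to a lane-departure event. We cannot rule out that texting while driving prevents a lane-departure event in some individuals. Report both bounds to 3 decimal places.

0.595 ≤ PN ≤ 0.968

p₁ = 0.728, p₀ = 0.295.
Under exogeneity alone the bounds on PN are max{0,(p₁−p₀)/p₁} ≤ PN ≤ min{1,(1−p₀)/p₁}.
  lower = (p₁ − p₀)/p₁ = 0.433 / 0.728 ≈ 0.5948
  upper = min{1, (1 − p₀)/p₁} = 0.705 / 0.728 ≈ 0.9684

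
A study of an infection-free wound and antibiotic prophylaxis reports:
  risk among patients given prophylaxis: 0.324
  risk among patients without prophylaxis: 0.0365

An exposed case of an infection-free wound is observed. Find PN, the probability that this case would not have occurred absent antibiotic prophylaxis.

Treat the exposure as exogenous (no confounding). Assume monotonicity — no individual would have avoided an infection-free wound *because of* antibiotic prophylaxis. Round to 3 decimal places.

PN ≈ 0.887

Let p₁ = 0.324, p₀ = 0.0365.
Under exogeneity and monotonicity, PN = (p₁ − p₀) / p₁.
PN = (0.324 − 0.0365) / 0.324 = 0.2875 / 0.324 ≈ 0.8873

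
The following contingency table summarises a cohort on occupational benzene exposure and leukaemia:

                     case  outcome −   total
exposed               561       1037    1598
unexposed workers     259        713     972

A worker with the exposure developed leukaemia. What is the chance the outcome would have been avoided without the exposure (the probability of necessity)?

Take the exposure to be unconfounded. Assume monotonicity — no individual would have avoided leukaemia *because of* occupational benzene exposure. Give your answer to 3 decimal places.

PN ≈ 0.241

p₁ = P(outcome | exposed) = 561/1598 = 0.35106
p₀ = P(outcome | unexposed) = 259/972 = 0.26646
Under exogeneity and monotonicity, PN = (p₁ − p₀)/p₁.
PN = (0.35106 − 0.26646) / 0.35106 ≈ 0.2410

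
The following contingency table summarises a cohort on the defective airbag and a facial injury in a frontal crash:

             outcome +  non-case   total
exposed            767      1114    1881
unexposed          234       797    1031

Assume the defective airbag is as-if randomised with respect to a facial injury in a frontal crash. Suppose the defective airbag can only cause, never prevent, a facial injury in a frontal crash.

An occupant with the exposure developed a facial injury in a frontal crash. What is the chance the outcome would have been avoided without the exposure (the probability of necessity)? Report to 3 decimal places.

PN ≈ 0.443

p₁ = P(outcome | exposed) = 767/1881 = 0.40776
p₀ = P(outcome | unexposed) = 234/1031 = 0.22696
Under exogeneity and monotonicity, PN = (p₁ − p₀)/p₁.
PN = (0.40776 − 0.22696) / 0.40776 ≈ 0.4434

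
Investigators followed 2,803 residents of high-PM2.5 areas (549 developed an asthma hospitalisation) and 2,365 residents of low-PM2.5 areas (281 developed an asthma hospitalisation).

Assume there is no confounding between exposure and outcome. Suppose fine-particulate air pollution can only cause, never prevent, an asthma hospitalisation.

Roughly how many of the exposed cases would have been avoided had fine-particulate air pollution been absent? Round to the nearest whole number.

p₁ = P(outcome | exposed) = 549/2803 = 0.19586
p₀ = P(outcome | unexposed) = 281/2365 = 0.11882
PN = (p₁ − p₀)/p₁ = (0.19586 − 0.11882) / 0.19586 ≈ 0.39337.
Attributable cases ≈ PN × (exposed cases) = 0.39337 × 549 ≈ 215.96.

about 216 cases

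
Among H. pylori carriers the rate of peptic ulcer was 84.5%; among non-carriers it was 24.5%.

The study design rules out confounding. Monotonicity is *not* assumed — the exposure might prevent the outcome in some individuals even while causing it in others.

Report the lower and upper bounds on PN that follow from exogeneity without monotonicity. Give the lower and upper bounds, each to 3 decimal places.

0.710 ≤ PN ≤ 0.893

p₁ = 0.845, p₀ = 0.245.
Under exogeneity alone the bounds on PN are max{0,(p₁−p₀)/p₁} ≤ PN ≤ min{1,(1−p₀)/p₁}.
  lower = (p₁ − p₀)/p₁ = 0.6 / 0.845 ≈ 0.7101
  upper = min{1, (1 − p₀)/p₁} = 0.755 / 0.845 ≈ 0.8935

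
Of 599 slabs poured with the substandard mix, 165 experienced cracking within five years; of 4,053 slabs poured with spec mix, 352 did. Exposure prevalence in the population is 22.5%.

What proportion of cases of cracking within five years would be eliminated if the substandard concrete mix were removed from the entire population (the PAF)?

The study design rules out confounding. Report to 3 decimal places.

p₁ = P(outcome | exposed) = 165/599 = 0.27546
p₀ = P(outcome | unexposed) = 352/4053 = 0.086849
Overall risk P(Y=1) = π·p₁ + (1−π)·p₀ = 0.225×0.27546 + 0.775×0.086849 = 0.12929.
Under exogeneity, PAF = [P(Y=1) − p₀] / P(Y=1).
PAF = (0.12929 − 0.086849) / 0.12929 ≈ 0.3282

PAF ≈ 0.328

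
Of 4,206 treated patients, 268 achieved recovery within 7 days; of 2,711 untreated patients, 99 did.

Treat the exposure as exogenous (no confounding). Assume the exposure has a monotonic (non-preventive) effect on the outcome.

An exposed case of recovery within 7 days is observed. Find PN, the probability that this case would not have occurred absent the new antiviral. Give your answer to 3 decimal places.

PN ≈ 0.427

p₁ = P(outcome | exposed) = 268/4206 = 0.063718
p₀ = P(outcome | unexposed) = 99/2711 = 0.036518
Under exogeneity and monotonicity, PN = (p₁ − p₀) / p₁.
PN = (0.063718 − 0.036518) / 0.063718 = 0.027201 / 0.063718 ≈ 0.4269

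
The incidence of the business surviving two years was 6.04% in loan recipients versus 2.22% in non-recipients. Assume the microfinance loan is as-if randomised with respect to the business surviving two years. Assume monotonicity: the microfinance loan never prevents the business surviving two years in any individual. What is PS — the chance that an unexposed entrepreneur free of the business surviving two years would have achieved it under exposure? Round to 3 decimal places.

PS ≈ 0.039

p₁ = 0.0604, p₀ = 0.0222.
Under exogeneity and monotonicity, PS = (p₁ − p₀) / (1 − p₀).
PS = (0.0604 − 0.0222) / (1 − 0.0222) = 0.0382 / 0.9778 ≈ 0.0391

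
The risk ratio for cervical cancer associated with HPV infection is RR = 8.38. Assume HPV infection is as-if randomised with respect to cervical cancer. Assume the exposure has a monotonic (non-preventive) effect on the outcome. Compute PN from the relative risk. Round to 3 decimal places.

Under exogeneity and monotonicity, PN = (RR − 1) / RR = 1 − 1/RR.
PN = (8.38 − 1) / 8.38 = 7.38 / 8.38 ≈ 0.8807

PN ≈ 0.881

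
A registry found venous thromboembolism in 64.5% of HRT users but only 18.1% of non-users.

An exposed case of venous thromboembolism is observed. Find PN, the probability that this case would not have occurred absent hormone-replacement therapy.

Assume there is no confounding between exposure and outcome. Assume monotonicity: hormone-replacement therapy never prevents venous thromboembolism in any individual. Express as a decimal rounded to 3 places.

p₁ = 0.645, p₀ = 0.181.
Under exogeneity and monotonicity, PN = (p₁ − p₀) / p₁.
PN = (0.645 − 0.181) / 0.645 = 0.464 / 0.645 ≈ 0.7194

PN ≈ 0.719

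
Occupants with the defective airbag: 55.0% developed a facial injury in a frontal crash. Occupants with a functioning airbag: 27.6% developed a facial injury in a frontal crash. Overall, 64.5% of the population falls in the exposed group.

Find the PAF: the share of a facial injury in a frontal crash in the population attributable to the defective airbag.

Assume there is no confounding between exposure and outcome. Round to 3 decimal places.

p₁ = 0.55, p₀ = 0.276.
Overall risk P(Y=1) = π·p₁ + (1−π)·p₀ = 0.645×0.55 + 0.355×0.276 = 0.45273.
Under exogeneity, PAF = [P(Y=1) − p₀] / P(Y=1).
PAF = (0.45273 − 0.276) / 0.45273 ≈ 0.3904

PAF ≈ 0.390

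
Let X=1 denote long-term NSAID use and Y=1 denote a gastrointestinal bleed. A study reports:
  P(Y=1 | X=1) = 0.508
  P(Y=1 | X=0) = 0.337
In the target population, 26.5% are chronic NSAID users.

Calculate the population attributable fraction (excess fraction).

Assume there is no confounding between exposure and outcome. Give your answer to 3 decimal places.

PAF ≈ 0.119

Let p₁ = 0.508, p₀ = 0.337.
Overall risk P(Y=1) = π·p₁ + (1−π)·p₀ = 0.265×0.508 + 0.735×0.337 = 0.38232.
Under exogeneity, PAF = [P(Y=1) − p₀] / P(Y=1).
PAF = (0.38232 − 0.337) / 0.38232 ≈ 0.1185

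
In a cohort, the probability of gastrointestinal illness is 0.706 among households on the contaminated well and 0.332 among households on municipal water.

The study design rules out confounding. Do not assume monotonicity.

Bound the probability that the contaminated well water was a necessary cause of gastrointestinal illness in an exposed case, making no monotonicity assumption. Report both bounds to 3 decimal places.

0.530 ≤ PN ≤ 0.946

Let p₁ = 0.706, p₀ = 0.332.
Under exogeneity alone the bounds on PN are max{0,(p₁−p₀)/p₁} ≤ PN ≤ min{1,(1−p₀)/p₁}.
  lower = (p₁ − p₀)/p₁ = 0.374 / 0.706 ≈ 0.5297
  upper = min{1, (1 − p₀)/p₁} = 0.668 / 0.706 ≈ 0.9462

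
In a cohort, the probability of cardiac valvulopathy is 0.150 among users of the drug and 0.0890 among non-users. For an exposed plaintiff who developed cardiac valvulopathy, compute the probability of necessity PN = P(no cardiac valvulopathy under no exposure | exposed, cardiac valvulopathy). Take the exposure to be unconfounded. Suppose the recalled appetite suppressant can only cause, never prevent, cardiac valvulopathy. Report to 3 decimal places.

PN ≈ 0.407

Let p₁ = 0.15, p₀ = 0.089.
Under exogeneity and monotonicity, PN = (p₁ − p₀) / p₁.
PN = (0.15 − 0.089) / 0.15 = 0.061 / 0.15 ≈ 0.4067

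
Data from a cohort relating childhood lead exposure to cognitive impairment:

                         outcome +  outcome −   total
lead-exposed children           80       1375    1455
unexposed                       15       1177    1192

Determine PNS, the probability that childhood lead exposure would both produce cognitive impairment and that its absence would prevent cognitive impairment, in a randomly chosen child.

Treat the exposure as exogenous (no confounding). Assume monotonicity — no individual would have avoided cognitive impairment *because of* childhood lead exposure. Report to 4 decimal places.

PNS ≈ 0.0424

p₁ = P(outcome | exposed) = 80/1455 = 0.054983
p₀ = P(outcome | unexposed) = 15/1192 = 0.012584
Under exogeneity and monotonicity, PNS = p₁ − p₀.
PNS = 0.054983 − 0.012584 = 0.042399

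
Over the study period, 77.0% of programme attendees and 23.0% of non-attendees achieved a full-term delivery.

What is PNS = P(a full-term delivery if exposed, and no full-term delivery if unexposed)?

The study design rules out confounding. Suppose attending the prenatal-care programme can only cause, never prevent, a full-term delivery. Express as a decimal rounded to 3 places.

PNS ≈ 0.540

p₁ = 0.77, p₀ = 0.23.
Under exogeneity and monotonicity, PNS = p₁ − p₀.
PNS = 0.77 − 0.23 = 0.54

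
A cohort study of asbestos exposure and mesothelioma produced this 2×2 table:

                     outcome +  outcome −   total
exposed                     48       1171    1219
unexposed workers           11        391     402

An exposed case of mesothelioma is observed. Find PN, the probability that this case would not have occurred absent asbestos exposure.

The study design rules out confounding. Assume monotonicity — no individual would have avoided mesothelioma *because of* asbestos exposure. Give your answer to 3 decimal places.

PN ≈ 0.305

p₁ = P(outcome | exposed) = 48/1219 = 0.039377
p₀ = P(outcome | unexposed) = 11/402 = 0.027363
Under exogeneity and monotonicity, PN = (p₁ − p₀)/p₁.
PN = (0.039377 − 0.027363) / 0.039377 ≈ 0.3051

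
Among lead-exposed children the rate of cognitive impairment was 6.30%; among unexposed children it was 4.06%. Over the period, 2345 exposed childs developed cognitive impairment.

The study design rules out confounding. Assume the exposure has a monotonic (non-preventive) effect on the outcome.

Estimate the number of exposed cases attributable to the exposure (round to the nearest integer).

about 834 cases

p₁ = 0.063, p₀ = 0.0406.
PN = (p₁ − p₀)/p₁ = (0.063 − 0.0406) / 0.063 ≈ 0.35556.
Attributable cases ≈ PN × (exposed cases) = 0.35556 × 2345 ≈ 833.78.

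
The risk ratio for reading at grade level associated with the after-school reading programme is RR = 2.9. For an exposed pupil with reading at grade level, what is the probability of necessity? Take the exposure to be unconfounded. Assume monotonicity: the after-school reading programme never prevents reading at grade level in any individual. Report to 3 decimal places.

Under exogeneity and monotonicity, PN = (RR − 1) / RR = 1 − 1/RR.
PN = (2.9 − 1) / 2.9 = 1.9 / 2.9 ≈ 0.6552

PN ≈ 0.655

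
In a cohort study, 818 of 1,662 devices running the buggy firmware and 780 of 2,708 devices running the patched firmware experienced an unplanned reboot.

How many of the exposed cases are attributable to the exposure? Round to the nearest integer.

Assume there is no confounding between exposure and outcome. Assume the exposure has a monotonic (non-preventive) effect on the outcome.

about 339 cases

p₁ = P(outcome | exposed) = 818/1662 = 0.49218
p₀ = P(outcome | unexposed) = 780/2708 = 0.28804
PN = (p₁ − p₀)/p₁ = (0.49218 − 0.28804) / 0.49218 ≈ 0.41477.
Attributable cases ≈ PN × (exposed cases) = 0.41477 × 818 ≈ 339.29.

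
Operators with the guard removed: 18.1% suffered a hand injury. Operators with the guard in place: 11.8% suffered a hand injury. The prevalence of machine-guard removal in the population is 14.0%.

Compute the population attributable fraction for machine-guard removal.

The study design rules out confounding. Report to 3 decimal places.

PAF ≈ 0.070

p₁ = 0.181, p₀ = 0.118.
Overall risk P(Y=1) = π·p₁ + (1−π)·p₀ = 0.14×0.181 + 0.86×0.118 = 0.12682.
Under exogeneity, PAF = [P(Y=1) − p₀] / P(Y=1).
PAF = (0.12682 − 0.118) / 0.12682 ≈ 0.0695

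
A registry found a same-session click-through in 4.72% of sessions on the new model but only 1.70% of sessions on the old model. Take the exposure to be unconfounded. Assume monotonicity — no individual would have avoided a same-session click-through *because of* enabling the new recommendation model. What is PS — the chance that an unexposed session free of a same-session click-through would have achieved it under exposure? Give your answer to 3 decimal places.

p₁ = 0.0472, p₀ = 0.017.
Under exogeneity and monotonicity, PS = (p₁ − p₀) / (1 − p₀).
PS = (0.0472 − 0.017) / (1 − 0.017) = 0.0302 / 0.983 ≈ 0.0307

PS ≈ 0.031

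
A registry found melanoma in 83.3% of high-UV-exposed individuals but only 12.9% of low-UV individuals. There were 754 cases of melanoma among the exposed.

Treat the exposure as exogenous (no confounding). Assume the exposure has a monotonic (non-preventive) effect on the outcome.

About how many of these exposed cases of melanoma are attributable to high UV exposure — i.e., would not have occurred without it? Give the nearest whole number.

about 637 cases

p₁ = 0.833, p₀ = 0.129.
PN = (p₁ − p₀)/p₁ = (0.833 − 0.129) / 0.833 ≈ 0.84514.
Attributable cases ≈ PN × (exposed cases) = 0.84514 × 754 ≈ 637.23.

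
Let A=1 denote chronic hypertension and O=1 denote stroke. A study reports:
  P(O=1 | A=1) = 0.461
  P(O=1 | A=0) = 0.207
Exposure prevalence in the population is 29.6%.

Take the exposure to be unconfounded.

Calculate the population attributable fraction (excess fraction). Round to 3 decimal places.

Let p₁ = 0.461, p₀ = 0.207.
Overall risk P(Y=1) = π·p₁ + (1−π)·p₀ = 0.296×0.461 + 0.704×0.207 = 0.28218.
Under exogeneity, PAF = [P(Y=1) − p₀] / P(Y=1).
PAF = (0.28218 − 0.207) / 0.28218 ≈ 0.2664

PAF ≈ 0.266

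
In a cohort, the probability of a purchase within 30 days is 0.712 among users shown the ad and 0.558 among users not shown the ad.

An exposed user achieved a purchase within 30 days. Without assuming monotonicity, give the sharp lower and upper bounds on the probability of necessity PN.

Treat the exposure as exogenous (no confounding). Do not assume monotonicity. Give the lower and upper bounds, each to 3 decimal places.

0.216 ≤ PN ≤ 0.621

Let p₁ = 0.712, p₀ = 0.558.
Under exogeneity alone the bounds on PN are max{0,(p₁−p₀)/p₁} ≤ PN ≤ min{1,(1−p₀)/p₁}.
  lower = (p₁ − p₀)/p₁ = 0.154 / 0.712 ≈ 0.2163
  upper = min{1, (1 − p₀)/p₁} = 0.442 / 0.712 ≈ 0.6208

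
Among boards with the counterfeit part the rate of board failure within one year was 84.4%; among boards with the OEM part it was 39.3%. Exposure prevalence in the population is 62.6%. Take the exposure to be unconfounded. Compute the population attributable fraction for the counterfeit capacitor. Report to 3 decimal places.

PAF ≈ 0.418

p₁ = 0.844, p₀ = 0.393.
Overall risk P(Y=1) = π·p₁ + (1−π)·p₀ = 0.626×0.844 + 0.374×0.393 = 0.67533.
Under exogeneity, PAF = [P(Y=1) − p₀] / P(Y=1).
PAF = (0.67533 − 0.393) / 0.67533 ≈ 0.4181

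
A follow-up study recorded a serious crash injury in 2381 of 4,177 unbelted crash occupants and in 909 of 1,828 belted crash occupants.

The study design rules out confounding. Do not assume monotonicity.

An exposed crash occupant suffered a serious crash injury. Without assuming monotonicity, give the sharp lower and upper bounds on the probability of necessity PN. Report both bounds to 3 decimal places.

p₁ = P(outcome | exposed) = 2381/4177 = 0.57003
p₀ = P(outcome | unexposed) = 909/1828 = 0.49726
Under exogeneity alone the bounds on PN are max{0,(p₁−p₀)/p₁} ≤ PN ≤ min{1,(1−p₀)/p₁}.
  lower = (p₁ − p₀)/p₁ = 0.072762 / 0.57003 ≈ 0.1276
  upper = min{1, (1 − p₀)/p₁} = 0.50274 / 0.57003 ≈ 0.8820

0.128 ≤ PN ≤ 0.882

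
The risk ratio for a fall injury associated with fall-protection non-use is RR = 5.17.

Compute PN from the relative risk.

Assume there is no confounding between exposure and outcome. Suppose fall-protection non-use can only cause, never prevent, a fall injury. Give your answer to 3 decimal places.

Under exogeneity and monotonicity, PN = (RR − 1) / RR = 1 − 1/RR.
PN = (5.17 − 1) / 5.17 = 4.17 / 5.17 ≈ 0.8066

PN ≈ 0.807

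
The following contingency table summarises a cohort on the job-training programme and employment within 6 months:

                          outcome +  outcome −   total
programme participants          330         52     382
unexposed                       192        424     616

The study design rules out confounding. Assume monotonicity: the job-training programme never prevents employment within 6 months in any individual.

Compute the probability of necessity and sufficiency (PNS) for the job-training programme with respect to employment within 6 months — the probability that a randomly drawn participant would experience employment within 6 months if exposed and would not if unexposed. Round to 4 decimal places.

PNS ≈ 0.5522

p₁ = P(outcome | exposed) = 330/382 = 0.86387
p₀ = P(outcome | unexposed) = 192/616 = 0.31169
Under exogeneity and monotonicity, PNS = p₁ − p₀.
PNS = 0.86387 − 0.31169 = 0.55219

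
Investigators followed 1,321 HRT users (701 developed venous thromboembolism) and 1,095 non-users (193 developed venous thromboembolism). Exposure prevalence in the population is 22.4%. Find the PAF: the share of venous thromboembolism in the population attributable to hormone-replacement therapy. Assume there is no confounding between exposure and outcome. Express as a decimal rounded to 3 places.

p₁ = P(outcome | exposed) = 701/1321 = 0.53066
p₀ = P(outcome | unexposed) = 193/1095 = 0.17626
Overall risk P(Y=1) = π·p₁ + (1−π)·p₀ = 0.224×0.53066 + 0.776×0.17626 = 0.25564.
Under exogeneity, PAF = [P(Y=1) − p₀] / P(Y=1).
PAF = (0.25564 − 0.17626) / 0.25564 ≈ 0.3105

PAF ≈ 0.311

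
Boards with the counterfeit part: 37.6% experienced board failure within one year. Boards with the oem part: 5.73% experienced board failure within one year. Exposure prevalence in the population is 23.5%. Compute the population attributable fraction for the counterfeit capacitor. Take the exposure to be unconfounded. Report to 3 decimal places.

p₁ = 0.376, p₀ = 0.0573.
Overall risk P(Y=1) = π·p₁ + (1−π)·p₀ = 0.235×0.376 + 0.765×0.0573 = 0.13219.
Under exogeneity, PAF = [P(Y=1) − p₀] / P(Y=1).
PAF = (0.13219 − 0.0573) / 0.13219 ≈ 0.5665

PAF ≈ 0.567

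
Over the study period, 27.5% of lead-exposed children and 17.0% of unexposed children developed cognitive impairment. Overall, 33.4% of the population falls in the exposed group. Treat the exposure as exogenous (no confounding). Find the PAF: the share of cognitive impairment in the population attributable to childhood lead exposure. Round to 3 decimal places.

PAF ≈ 0.171

p₁ = 0.275, p₀ = 0.17.
Overall risk P(Y=1) = π·p₁ + (1−π)·p₀ = 0.334×0.275 + 0.666×0.17 = 0.20507.
Under exogeneity, PAF = [P(Y=1) − p₀] / P(Y=1).
PAF = (0.20507 − 0.17) / 0.20507 ≈ 0.1710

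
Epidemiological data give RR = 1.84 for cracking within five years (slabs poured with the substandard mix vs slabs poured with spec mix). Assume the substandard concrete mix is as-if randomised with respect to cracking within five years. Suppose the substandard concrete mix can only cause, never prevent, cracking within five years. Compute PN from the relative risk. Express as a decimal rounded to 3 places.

Under exogeneity and monotonicity, PN = (RR − 1) / RR = 1 − 1/RR.
PN = (1.84 − 1) / 1.84 = 0.84 / 1.84 ≈ 0.4565

PN ≈ 0.457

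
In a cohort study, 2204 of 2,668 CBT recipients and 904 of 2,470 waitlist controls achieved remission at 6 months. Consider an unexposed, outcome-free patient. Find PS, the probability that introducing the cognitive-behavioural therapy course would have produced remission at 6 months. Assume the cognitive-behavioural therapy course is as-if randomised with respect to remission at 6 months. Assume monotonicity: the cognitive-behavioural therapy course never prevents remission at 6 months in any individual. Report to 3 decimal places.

PS ≈ 0.726

p₁ = P(outcome | exposed) = 2204/2668 = 0.82609
p₀ = P(outcome | unexposed) = 904/2470 = 0.36599
Under exogeneity and monotonicity, PS = (p₁ − p₀) / (1 − p₀).
PS = (0.82609 − 0.36599) / (1 − 0.36599) = 0.4601 / 0.63401 ≈ 0.7257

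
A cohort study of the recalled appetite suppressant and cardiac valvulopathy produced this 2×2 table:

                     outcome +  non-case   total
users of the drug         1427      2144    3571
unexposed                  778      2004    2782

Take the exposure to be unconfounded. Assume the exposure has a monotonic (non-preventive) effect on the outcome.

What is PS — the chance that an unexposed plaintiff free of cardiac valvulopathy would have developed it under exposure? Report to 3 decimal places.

p₁ = P(outcome | exposed) = 1427/3571 = 0.39961
p₀ = P(outcome | unexposed) = 778/2782 = 0.27965
Under exogeneity and monotonicity, PS = (p₁ − p₀) / (1 − p₀).
PS = (0.39961 − 0.27965) / (1 − 0.27965) = 0.11995 / 0.72035 ≈ 0.1665

PS ≈ 0.167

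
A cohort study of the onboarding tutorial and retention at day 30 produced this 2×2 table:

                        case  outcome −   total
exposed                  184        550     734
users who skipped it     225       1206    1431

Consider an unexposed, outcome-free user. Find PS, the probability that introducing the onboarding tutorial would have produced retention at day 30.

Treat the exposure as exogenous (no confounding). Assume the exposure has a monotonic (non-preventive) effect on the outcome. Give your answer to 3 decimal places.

p₁ = P(outcome | exposed) = 184/734 = 0.25068
p₀ = P(outcome | unexposed) = 225/1431 = 0.15723
Under exogeneity and monotonicity, PS = (p₁ − p₀) / (1 − p₀).
PS = (0.25068 − 0.15723) / (1 − 0.15723) = 0.093448 / 0.84277 ≈ 0.1109

PS ≈ 0.111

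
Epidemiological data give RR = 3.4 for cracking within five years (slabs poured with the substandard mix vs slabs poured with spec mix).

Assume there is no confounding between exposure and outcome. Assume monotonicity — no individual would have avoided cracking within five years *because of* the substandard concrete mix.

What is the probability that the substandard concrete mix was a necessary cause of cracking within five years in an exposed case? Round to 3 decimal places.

PN ≈ 0.706

Under exogeneity and monotonicity, PN = (RR − 1) / RR = 1 − 1/RR.
PN = (3.4 − 1) / 3.4 = 2.4 / 3.4 ≈ 0.7059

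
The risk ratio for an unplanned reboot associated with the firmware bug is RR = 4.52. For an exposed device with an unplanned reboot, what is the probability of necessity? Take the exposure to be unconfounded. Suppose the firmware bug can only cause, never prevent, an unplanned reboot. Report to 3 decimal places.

PN ≈ 0.779

Under exogeneity and monotonicity, PN = (RR − 1) / RR = 1 − 1/RR.
PN = (4.52 − 1) / 4.52 = 3.52 / 4.52 ≈ 0.7788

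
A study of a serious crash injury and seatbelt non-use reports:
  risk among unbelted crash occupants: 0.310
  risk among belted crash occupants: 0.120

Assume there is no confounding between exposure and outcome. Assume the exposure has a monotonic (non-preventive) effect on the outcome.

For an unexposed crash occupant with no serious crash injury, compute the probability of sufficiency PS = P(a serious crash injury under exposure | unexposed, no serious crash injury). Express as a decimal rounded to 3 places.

PS ≈ 0.216

Let p₁ = 0.31, p₀ = 0.12.
Under exogeneity and monotonicity, PS = (p₁ − p₀) / (1 − p₀).
PS = (0.31 − 0.12) / (1 − 0.12) = 0.19 / 0.88 ≈ 0.2159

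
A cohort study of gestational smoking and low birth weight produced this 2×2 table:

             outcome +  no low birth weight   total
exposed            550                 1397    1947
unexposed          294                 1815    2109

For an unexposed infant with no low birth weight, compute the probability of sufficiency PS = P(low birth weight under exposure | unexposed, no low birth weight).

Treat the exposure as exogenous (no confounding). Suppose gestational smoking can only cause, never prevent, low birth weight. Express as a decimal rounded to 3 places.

p₁ = P(outcome | exposed) = 550/1947 = 0.28249
p₀ = P(outcome | unexposed) = 294/2109 = 0.1394
Under exogeneity and monotonicity, PS = (p₁ − p₀)/(1 − p₀).
PS = (0.28249 − 0.1394) / 0.8606 ≈ 0.1663

PS ≈ 0.166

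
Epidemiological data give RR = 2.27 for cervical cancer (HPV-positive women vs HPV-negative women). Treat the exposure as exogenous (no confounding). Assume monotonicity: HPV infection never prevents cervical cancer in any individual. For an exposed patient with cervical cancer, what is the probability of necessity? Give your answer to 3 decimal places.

Under exogeneity and monotonicity, PN = (RR − 1) / RR = 1 − 1/RR.
PN = (2.27 − 1) / 2.27 = 1.27 / 2.27 ≈ 0.5595

PN ≈ 0.559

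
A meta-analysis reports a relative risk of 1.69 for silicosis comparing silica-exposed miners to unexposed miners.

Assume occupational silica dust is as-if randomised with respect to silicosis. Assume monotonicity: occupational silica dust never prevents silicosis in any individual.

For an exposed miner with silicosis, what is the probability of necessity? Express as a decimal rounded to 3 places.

PN ≈ 0.408

Under exogeneity and monotonicity, PN = (RR − 1) / RR = 1 − 1/RR.
PN = (1.69 − 1) / 1.69 = 0.69 / 1.69 ≈ 0.4083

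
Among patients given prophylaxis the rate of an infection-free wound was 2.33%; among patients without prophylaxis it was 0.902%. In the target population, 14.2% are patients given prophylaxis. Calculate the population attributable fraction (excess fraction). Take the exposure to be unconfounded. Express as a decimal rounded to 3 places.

p₁ = 0.0233, p₀ = 0.00902.
Overall risk P(Y=1) = π·p₁ + (1−π)·p₀ = 0.142×0.0233 + 0.858×0.00902 = 0.011048.
Under exogeneity, PAF = [P(Y=1) − p₀] / P(Y=1).
PAF = (0.011048 − 0.00902) / 0.011048 ≈ 0.1835

PAF ≈ 0.184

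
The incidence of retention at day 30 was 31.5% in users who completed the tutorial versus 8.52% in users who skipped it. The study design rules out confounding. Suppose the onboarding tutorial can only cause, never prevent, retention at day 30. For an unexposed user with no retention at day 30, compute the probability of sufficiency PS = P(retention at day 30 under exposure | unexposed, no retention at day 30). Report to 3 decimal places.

p₁ = 0.315, p₀ = 0.0852.
Under exogeneity and monotonicity, PS = (p₁ − p₀) / (1 − p₀).
PS = (0.315 − 0.0852) / (1 − 0.0852) = 0.2298 / 0.9148 ≈ 0.2512

PS ≈ 0.251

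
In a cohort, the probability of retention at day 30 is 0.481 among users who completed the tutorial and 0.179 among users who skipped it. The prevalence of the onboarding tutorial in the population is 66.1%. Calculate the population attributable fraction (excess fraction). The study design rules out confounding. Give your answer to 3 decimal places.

Let p₁ = 0.481, p₀ = 0.179.
Overall risk P(Y=1) = π·p₁ + (1−π)·p₀ = 0.661×0.481 + 0.339×0.179 = 0.37862.
Under exogeneity, PAF = [P(Y=1) − p₀] / P(Y=1).
PAF = (0.37862 − 0.179) / 0.37862 ≈ 0.5272

PAF ≈ 0.527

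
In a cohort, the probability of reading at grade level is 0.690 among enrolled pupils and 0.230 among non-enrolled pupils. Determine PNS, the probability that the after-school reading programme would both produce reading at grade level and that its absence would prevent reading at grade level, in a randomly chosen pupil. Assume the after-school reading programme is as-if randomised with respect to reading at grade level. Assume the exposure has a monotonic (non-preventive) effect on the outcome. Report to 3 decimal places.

PNS ≈ 0.460

Let p₁ = 0.69, p₀ = 0.23.
Under exogeneity and monotonicity, PNS = p₁ − p₀.
PNS = 0.69 − 0.23 = 0.46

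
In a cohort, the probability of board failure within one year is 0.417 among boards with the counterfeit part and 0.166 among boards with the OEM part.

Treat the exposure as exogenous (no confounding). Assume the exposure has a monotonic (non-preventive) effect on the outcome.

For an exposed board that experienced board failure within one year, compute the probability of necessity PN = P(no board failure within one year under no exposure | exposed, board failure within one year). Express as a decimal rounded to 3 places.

Let p₁ = 0.417, p₀ = 0.166.
Under exogeneity and monotonicity, PN = (p₁ − p₀) / p₁.
PN = (0.417 − 0.166) / 0.417 = 0.251 / 0.417 ≈ 0.6019

PN ≈ 0.602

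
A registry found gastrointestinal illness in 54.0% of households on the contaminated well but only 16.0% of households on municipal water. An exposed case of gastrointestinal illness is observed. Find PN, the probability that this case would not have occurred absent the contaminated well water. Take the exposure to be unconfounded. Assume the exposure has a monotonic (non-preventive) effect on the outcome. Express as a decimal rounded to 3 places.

p₁ = 0.54, p₀ = 0.16.
Under exogeneity and monotonicity, PN = (p₁ − p₀) / p₁.
PN = (0.54 − 0.16) / 0.54 = 0.38 / 0.54 ≈ 0.7037

PN ≈ 0.704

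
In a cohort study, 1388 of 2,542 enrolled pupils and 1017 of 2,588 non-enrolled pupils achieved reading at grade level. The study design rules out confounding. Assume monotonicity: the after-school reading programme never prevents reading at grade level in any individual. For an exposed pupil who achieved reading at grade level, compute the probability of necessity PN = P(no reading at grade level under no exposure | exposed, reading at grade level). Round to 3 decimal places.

p₁ = P(outcome | exposed) = 1388/2542 = 0.54603
p₀ = P(outcome | unexposed) = 1017/2588 = 0.39297
Under exogeneity and monotonicity, PN = (p₁ − p₀) / p₁.
PN = (0.54603 − 0.39297) / 0.54603 = 0.15306 / 0.54603 ≈ 0.2803

PN ≈ 0.280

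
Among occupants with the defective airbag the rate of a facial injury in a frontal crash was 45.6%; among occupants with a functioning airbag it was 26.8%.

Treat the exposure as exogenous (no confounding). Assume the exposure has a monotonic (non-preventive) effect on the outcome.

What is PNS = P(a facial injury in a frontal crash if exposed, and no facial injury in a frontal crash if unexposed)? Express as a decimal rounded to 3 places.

p₁ = 0.456, p₀ = 0.268.
Under exogeneity and monotonicity, PNS = p₁ − p₀.
PNS = 0.456 − 0.268 = 0.188

PNS ≈ 0.188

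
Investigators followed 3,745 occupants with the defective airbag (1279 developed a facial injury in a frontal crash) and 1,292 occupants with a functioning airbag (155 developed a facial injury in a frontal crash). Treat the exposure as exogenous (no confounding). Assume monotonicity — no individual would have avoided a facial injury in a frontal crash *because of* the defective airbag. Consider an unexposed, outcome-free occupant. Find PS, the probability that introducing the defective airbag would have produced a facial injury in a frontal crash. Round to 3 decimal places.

p₁ = P(outcome | exposed) = 1279/3745 = 0.34152
p₀ = P(outcome | unexposed) = 155/1292 = 0.11997
Under exogeneity and monotonicity, PS = (p₁ − p₀) / (1 − p₀).
PS = (0.34152 − 0.11997) / (1 − 0.11997) = 0.22155 / 0.88003 ≈ 0.2518

PS ≈ 0.252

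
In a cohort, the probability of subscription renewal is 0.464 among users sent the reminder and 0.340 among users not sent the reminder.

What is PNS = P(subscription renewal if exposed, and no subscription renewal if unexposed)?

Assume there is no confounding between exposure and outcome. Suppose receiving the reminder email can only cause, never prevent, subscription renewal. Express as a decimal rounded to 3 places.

Let p₁ = 0.464, p₀ = 0.34.
Under exogeneity and monotonicity, PNS = p₁ − p₀.
PNS = 0.464 − 0.34 = 0.124

PNS ≈ 0.124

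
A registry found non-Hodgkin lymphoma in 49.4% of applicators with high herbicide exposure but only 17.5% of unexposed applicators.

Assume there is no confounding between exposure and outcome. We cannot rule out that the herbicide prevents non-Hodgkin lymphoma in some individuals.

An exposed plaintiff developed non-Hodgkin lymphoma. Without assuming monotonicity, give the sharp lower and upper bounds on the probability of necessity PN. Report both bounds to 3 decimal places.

0.646 ≤ PN ≤ 1.000

p₁ = 0.494, p₀ = 0.175.
Under exogeneity alone the bounds on PN are max{0,(p₁−p₀)/p₁} ≤ PN ≤ min{1,(1−p₀)/p₁}.
  lower = (p₁ − p₀)/p₁ = 0.319 / 0.494 ≈ 0.6457
  upper = min{1, (1 − p₀)/p₁} = 0.825 / 0.494 ≈ 1.6700 → capped at 1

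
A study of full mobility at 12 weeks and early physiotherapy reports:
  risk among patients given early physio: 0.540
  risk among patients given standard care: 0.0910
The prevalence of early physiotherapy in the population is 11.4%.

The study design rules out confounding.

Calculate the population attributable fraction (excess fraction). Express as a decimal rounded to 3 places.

PAF ≈ 0.360

Let p₁ = 0.54, p₀ = 0.091.
Overall risk P(Y=1) = π·p₁ + (1−π)·p₀ = 0.114×0.54 + 0.886×0.091 = 0.14219.
Under exogeneity, PAF = [P(Y=1) − p₀] / P(Y=1).
PAF = (0.14219 − 0.091) / 0.14219 ≈ 0.3600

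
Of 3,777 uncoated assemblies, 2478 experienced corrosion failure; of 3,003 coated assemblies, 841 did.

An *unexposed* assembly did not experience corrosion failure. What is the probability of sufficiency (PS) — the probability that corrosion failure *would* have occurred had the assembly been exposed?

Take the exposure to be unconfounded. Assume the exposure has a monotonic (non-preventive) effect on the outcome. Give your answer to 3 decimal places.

PS ≈ 0.522

p₁ = P(outcome | exposed) = 2478/3777 = 0.65608
p₀ = P(outcome | unexposed) = 841/3003 = 0.28005
Under exogeneity and monotonicity, PS = (p₁ − p₀) / (1 − p₀).
PS = (0.65608 − 0.28005) / (1 − 0.28005) = 0.37602 / 0.71995 ≈ 0.5223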